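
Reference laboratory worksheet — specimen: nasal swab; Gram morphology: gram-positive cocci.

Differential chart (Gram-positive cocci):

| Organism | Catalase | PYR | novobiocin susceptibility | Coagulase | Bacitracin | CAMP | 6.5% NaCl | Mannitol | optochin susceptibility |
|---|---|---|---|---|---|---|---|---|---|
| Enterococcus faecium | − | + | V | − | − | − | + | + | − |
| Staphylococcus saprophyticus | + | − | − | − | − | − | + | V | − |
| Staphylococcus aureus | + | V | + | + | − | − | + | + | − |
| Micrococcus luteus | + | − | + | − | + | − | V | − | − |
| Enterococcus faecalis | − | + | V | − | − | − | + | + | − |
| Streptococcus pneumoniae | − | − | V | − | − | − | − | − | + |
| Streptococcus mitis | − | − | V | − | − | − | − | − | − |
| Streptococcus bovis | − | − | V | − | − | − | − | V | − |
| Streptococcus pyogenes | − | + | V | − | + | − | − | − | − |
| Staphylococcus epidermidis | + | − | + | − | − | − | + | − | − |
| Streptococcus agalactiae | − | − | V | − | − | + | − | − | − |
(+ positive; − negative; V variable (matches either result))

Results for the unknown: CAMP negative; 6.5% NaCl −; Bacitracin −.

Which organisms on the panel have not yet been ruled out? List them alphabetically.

Streptococcus bovis, Streptococcus mitis, Streptococcus pneumoniae

6.5% NaCl −: excludes 5 organisms — 6 left.
CAMP −: excludes Streptococcus agalactiae — 5 left.
Bacitracin −: excludes Micrococcus luteus, Streptococcus pyogenes — 3 left.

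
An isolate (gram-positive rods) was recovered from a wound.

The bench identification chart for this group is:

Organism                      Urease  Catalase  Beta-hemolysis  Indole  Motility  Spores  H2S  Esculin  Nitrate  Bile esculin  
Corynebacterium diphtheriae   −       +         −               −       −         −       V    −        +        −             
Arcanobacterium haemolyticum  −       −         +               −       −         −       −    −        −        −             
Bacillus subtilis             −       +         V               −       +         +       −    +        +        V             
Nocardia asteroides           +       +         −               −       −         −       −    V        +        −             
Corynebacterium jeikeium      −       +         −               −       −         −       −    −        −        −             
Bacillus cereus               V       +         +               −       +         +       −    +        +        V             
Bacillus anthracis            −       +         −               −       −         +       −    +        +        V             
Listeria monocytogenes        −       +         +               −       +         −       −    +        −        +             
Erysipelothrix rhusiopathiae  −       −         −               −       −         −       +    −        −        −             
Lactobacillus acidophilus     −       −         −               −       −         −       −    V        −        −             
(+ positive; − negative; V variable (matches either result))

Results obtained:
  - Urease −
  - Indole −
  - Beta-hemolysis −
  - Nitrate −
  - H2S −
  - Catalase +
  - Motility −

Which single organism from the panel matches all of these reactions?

Corynebacterium jeikeium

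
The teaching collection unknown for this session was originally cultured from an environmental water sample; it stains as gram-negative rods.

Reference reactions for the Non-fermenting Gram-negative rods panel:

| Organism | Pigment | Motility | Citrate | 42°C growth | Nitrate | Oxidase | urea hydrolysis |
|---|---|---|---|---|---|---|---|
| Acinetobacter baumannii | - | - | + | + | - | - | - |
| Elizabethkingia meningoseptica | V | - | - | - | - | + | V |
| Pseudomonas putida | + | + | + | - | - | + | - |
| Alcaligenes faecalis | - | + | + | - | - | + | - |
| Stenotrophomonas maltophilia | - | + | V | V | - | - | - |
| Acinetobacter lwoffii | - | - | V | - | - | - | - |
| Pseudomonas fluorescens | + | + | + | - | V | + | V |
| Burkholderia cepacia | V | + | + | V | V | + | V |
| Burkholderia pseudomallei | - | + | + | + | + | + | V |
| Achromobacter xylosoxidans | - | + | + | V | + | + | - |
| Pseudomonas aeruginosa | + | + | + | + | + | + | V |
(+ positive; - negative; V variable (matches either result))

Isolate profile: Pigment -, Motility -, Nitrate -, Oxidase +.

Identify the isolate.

Motility -: excludes 8 organisms — 3 left.
Oxidase +: excludes Acinetobacter baumannii, Acinetobacter lwoffii — 1 left.
Pigment -: the one remaining candidate is consistent.
Nitrate -: the one remaining candidate is consistent.

Elizabethkingia meningoseptica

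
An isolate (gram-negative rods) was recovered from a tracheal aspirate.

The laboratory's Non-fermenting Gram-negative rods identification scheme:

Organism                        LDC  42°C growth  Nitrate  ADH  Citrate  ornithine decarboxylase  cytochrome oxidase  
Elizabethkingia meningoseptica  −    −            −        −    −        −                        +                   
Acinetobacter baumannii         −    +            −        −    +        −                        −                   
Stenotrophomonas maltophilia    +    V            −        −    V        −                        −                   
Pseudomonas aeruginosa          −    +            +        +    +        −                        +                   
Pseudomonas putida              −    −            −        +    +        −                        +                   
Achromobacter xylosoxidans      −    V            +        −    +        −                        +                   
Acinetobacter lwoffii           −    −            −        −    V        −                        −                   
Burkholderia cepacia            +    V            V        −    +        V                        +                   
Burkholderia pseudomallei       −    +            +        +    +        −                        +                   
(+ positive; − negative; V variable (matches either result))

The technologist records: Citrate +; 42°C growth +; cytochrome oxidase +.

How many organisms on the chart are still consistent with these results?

Citrate +: excludes Elizabethkingia meningoseptica — 8 left.
cytochrome oxidase +: excludes Acinetobacter baumannii, Stenotrophomonas maltophilia, Acinetobacter lwoffii — 5 left.
42°C growth +: excludes Pseudomonas putida — 4 left.
Still consistent: Achromobacter xylosoxidans, Burkholderia cepacia, Burkholderia pseudomallei, Pseudomonas aeruginosa.

4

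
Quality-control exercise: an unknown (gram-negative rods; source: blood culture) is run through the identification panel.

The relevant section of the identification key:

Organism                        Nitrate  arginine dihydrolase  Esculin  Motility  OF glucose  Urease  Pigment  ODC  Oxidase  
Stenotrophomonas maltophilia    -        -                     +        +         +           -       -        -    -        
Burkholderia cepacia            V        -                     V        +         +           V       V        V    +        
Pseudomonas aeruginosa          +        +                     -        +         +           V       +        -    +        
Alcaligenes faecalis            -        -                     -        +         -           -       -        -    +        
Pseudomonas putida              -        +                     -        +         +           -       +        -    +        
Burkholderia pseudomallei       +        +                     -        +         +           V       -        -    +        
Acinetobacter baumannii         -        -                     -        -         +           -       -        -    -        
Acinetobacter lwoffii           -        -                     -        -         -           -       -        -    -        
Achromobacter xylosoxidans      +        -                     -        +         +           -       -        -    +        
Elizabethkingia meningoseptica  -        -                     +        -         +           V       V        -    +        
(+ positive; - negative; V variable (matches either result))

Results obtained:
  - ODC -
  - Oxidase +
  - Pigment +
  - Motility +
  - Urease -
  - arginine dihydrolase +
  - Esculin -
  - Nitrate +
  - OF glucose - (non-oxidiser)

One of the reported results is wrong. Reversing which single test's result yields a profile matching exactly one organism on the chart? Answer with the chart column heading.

OF glucose

As reported, no row in the chart matches all 9 reactions.
Reversing Urease → still no organism matches.
Reversing Nitrate → still no organism matches.
Reversing Motility → still no organism matches.
Reversing Oxidase → still no organism matches.
Reversing Pigment → still no organism matches.
Reversing arginine dihydrolase → still no organism matches.
Reversing OF glucose (to +) → unique match: Pseudomonas aeruginosa.
Reversing Esculin → still no organism matches.
Reversing ODC → still no organism matches.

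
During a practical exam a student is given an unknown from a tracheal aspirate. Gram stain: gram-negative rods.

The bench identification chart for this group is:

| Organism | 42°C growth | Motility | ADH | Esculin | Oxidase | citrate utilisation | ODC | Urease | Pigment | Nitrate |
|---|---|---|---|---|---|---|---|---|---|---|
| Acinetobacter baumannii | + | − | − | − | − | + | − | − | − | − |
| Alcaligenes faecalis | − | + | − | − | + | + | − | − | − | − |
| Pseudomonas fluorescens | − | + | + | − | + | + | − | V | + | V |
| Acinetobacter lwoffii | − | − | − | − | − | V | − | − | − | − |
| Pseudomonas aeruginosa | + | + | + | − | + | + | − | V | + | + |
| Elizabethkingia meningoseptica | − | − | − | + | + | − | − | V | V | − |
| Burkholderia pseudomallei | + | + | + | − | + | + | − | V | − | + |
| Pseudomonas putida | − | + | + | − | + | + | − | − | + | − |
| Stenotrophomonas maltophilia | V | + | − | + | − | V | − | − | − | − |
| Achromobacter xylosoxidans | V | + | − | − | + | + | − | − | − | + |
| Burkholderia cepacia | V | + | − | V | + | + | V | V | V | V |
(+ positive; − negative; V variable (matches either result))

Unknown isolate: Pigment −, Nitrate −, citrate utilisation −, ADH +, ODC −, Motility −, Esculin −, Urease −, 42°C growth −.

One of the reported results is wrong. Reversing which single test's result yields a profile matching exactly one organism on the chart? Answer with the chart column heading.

ADH

As reported, no row in the chart matches all 9 reactions.
Reversing Urease → still no organism matches.
Reversing Motility → still no organism matches.
Reversing citrate utilisation → still no organism matches.
Reversing Pigment → still no organism matches.
Reversing ADH (to −) → unique match: Acinetobacter lwoffii.
Reversing 42°C growth → still no organism matches.
Reversing ODC → still no organism matches.
Reversing Esculin → still no organism matches.
Reversing Nitrate → still no organism matches.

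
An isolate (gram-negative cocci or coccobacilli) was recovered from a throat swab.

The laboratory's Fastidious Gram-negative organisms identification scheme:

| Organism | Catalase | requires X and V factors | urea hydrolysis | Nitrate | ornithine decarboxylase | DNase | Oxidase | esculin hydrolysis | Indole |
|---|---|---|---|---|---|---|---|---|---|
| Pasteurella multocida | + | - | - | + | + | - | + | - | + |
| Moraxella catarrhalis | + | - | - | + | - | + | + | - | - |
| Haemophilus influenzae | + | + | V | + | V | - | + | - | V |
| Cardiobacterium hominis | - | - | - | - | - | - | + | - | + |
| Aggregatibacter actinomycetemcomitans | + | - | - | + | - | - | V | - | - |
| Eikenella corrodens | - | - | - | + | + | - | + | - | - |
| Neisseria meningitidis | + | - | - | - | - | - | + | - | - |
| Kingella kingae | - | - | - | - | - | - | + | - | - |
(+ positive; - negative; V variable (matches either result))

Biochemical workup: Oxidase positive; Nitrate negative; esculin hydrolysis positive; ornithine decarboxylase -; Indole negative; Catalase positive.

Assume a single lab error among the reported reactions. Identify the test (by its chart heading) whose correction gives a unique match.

esculin hydrolysis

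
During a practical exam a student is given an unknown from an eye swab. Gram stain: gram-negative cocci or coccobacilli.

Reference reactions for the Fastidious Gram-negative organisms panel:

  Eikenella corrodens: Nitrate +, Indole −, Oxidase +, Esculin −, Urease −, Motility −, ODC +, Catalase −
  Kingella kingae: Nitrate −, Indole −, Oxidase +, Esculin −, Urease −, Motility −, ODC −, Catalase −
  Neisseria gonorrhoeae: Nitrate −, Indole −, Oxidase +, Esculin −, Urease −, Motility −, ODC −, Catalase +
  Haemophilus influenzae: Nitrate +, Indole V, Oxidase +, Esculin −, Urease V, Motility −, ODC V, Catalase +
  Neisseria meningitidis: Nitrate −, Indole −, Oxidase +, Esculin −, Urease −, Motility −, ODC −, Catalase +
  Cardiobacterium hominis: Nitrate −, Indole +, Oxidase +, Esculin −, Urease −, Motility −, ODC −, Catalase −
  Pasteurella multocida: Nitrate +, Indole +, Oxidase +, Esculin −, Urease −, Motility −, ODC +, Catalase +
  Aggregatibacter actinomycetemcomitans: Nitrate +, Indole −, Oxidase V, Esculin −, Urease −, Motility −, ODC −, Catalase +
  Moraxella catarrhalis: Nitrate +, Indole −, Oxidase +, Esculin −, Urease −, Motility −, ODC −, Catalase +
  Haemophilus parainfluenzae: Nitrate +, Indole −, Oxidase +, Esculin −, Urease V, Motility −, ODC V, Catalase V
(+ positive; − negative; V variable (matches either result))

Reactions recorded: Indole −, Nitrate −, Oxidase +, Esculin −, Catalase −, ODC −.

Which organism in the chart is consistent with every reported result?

Kingella kingae

Indole −: excludes Cardiobacterium hominis, Pasteurella multocida — 8 left.
Oxidase +: all 8 remaining candidates are consistent.
ODC −: excludes Eikenella corrodens — 7 left.
Catalase −: excludes 5 organisms — 2 left.
Nitrate −: excludes Haemophilus parainfluenzae — 1 left.
Esculin −: the one remaining candidate is consistent.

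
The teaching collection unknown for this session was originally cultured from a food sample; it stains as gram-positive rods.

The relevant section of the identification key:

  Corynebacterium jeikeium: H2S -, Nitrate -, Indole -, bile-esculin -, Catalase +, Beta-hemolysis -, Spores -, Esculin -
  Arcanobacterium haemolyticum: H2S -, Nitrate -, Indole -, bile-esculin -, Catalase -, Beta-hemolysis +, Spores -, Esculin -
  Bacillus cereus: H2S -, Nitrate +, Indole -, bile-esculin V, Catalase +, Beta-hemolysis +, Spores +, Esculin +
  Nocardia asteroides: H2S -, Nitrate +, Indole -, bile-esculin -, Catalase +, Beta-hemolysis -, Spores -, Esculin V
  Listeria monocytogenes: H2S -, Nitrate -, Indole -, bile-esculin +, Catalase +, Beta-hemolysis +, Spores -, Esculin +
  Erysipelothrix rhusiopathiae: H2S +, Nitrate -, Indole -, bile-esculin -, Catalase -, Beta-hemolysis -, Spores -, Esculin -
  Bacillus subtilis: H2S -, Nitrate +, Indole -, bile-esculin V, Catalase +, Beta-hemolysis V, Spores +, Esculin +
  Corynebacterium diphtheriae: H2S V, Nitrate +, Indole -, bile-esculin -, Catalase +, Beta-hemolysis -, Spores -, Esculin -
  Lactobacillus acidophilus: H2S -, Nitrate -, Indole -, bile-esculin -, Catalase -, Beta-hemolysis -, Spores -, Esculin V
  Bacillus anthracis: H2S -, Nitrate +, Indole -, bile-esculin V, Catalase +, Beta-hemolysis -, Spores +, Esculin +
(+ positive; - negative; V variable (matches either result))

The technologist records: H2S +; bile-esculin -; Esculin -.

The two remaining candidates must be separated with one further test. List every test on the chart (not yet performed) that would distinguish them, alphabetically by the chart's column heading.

H2S +: excludes 8 organisms — 2 left.
Esculin -: all 2 remaining candidates are consistent.
bile-esculin -: all 2 remaining candidates are consistent.
Two candidates remain: Corynebacterium diphtheriae and Erysipelothrix rhusiopathiae.
  Nitrate: Corynebacterium diphtheriae +, Erysipelothrix rhusiopathiae - — discriminates.
  Indole: - vs - — same for both, does not separate.
  Catalase: Corynebacterium diphtheriae +, Erysipelothrix rhusiopathiae - — discriminates.
  Beta-hemolysis: - vs - — same for both, does not separate.
  Spores: - vs - — same for both, does not separate.

Catalase, Nitrate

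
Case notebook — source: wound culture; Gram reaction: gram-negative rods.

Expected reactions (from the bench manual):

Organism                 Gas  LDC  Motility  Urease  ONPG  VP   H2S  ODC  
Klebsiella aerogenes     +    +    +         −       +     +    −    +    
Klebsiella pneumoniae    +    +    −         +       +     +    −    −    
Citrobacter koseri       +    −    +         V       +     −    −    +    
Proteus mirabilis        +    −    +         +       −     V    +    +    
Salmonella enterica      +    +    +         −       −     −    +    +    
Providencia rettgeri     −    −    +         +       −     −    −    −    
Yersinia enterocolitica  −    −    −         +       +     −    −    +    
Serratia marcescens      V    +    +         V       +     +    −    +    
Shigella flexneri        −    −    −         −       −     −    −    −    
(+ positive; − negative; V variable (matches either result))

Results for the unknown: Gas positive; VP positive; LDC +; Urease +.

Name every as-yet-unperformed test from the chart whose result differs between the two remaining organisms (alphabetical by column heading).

Motility, ODC

Urease +: excludes Klebsiella aerogenes, Salmonella enterica, Shigella flexneri — 6 left.
Gas +: excludes Providencia rettgeri, Yersinia enterocolitica — 4 left.
VP +: excludes Citrobacter koseri — 3 left.
LDC +: excludes Proteus mirabilis — 2 left.
Two candidates remain: Klebsiella pneumoniae and Serratia marcescens.
  Motility: Klebsiella pneumoniae −, Serratia marcescens + — discriminates.
  ONPG: + vs + — same for both, does not separate.
  H2S: − vs − — same for both, does not separate.
  ODC: Klebsiella pneumoniae −, Serratia marcescens + — discriminates.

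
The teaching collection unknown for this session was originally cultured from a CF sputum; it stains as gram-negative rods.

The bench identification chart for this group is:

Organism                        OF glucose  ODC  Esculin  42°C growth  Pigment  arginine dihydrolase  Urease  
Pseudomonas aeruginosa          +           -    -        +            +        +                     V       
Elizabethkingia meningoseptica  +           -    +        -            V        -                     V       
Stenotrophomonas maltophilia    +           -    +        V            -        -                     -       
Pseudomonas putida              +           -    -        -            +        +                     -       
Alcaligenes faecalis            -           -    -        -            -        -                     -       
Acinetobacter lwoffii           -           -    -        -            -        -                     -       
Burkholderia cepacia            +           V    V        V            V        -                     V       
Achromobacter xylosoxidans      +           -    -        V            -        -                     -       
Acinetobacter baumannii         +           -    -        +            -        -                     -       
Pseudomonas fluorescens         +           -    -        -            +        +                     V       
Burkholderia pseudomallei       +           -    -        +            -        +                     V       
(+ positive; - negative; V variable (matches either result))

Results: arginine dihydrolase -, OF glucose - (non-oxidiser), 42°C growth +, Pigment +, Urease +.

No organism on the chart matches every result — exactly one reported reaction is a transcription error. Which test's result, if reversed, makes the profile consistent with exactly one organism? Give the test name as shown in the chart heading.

As reported, no row in the chart matches all 5 reactions.
Reversing OF glucose (to +) → unique match: Burkholderia cepacia.
Reversing arginine dihydrolase → still no organism matches.
Reversing Pigment → still no organism matches.
Reversing Urease → still no organism matches.
Reversing 42°C growth → still no organism matches.

OF glucose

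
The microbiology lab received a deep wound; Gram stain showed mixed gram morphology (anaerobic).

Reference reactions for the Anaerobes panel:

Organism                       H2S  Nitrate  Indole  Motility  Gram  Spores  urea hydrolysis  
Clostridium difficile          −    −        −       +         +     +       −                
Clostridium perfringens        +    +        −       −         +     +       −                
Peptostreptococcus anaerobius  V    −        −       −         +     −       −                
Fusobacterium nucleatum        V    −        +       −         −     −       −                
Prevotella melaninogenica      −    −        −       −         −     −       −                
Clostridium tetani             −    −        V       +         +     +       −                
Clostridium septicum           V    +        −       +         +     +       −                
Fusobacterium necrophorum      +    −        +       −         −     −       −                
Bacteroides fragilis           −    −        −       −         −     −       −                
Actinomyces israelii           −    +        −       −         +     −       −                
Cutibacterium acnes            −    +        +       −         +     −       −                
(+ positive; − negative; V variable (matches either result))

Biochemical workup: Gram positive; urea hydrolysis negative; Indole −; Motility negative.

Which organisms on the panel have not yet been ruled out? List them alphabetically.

Actinomyces israelii, Clostridium perfringens, Peptostreptococcus anaerobius

Indole −: excludes Fusobacterium nucleatum, Fusobacterium necrophorum, Cutibacterium acnes — 8 left.
urea hydrolysis −: all 8 remaining candidates are consistent.
Motility −: excludes Clostridium difficile, Clostridium tetani, Clostridium septicum — 5 left.
Gram +: excludes Prevotella melaninogenica, Bacteroides fragilis — 3 left.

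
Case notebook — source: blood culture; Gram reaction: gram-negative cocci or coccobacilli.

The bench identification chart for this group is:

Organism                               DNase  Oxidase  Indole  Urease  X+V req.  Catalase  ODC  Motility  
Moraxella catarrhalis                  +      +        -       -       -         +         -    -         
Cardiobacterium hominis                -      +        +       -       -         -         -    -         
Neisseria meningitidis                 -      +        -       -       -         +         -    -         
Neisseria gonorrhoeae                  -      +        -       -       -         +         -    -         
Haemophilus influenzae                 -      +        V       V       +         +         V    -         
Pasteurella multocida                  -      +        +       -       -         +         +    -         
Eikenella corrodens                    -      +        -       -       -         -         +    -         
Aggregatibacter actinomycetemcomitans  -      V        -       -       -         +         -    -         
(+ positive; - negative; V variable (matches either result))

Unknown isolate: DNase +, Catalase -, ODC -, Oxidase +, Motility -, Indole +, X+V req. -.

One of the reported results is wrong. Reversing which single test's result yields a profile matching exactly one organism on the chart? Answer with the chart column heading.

DNase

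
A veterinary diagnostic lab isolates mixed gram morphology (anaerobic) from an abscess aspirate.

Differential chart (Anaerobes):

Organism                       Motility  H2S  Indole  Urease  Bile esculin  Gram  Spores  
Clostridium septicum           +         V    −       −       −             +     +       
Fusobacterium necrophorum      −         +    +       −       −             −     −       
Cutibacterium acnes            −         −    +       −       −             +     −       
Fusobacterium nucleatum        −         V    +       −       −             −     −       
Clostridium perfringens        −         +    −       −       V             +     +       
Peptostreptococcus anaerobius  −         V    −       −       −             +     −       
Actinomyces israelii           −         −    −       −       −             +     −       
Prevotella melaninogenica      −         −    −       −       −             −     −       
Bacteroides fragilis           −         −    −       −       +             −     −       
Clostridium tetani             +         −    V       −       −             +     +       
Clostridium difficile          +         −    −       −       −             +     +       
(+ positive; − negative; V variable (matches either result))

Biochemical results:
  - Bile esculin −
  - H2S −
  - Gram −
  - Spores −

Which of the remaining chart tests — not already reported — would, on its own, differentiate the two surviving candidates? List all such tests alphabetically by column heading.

Bile esculin −: excludes Bacteroides fragilis — 10 left.
Gram −: excludes 7 organisms — 3 left.
Spores −: all 3 remaining candidates are consistent.
H2S −: excludes Fusobacterium necrophorum — 2 left.
Two candidates remain: Fusobacterium nucleatum and Prevotella melaninogenica.
  Motility: − vs − — same for both, does not separate.
  Indole: Fusobacterium nucleatum +, Prevotella melaninogenica − — discriminates.
  Urease: − vs − — same for both, does not separate.

Indole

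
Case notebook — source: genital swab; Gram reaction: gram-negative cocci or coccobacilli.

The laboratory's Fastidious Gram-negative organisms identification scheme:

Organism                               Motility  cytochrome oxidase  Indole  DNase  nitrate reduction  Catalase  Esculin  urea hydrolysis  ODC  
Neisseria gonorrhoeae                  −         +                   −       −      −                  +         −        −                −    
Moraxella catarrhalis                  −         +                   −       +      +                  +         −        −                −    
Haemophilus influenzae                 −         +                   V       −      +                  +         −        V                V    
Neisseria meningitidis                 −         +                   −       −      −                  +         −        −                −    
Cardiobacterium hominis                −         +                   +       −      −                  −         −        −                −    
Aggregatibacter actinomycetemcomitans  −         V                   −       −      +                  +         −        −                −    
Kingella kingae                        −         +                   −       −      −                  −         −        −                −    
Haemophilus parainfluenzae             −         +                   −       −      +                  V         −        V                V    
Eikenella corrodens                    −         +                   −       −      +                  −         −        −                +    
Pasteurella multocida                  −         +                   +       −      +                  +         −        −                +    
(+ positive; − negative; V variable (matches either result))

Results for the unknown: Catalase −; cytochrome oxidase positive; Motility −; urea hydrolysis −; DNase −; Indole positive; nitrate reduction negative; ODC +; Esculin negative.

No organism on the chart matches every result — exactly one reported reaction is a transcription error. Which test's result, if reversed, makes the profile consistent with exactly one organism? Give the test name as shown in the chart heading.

ODC

As reported, no row in the chart matches all 9 reactions.
Reversing Indole → still no organism matches.
Reversing Motility → still no organism matches.
Reversing urea hydrolysis → still no organism matches.
Reversing ODC (to −) → unique match: Cardiobacterium hominis.
Reversing nitrate reduction → still no organism matches.
Reversing cytochrome oxidase → still no organism matches.
Reversing DNase → still no organism matches.
Reversing Catalase → still no organism matches.
Reversing Esculin → still no organism matches.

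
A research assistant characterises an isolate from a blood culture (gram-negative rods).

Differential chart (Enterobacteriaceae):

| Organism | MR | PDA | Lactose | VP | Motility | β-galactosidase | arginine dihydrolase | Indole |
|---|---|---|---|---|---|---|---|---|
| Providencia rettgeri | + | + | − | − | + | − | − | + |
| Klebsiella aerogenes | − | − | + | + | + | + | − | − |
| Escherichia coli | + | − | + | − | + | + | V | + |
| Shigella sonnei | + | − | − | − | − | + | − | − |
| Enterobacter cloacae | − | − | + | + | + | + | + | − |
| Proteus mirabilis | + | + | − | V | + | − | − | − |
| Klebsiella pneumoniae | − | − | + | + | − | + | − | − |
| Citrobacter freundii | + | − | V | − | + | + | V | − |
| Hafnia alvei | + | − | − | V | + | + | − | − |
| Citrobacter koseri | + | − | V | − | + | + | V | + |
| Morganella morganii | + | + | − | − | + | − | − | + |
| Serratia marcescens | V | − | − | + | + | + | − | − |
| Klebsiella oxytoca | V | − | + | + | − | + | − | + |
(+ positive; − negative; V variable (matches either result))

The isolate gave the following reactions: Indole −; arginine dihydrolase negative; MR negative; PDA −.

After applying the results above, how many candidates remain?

PDA −: excludes Providencia rettgeri, Proteus mirabilis, Morganella morganii — 10 left.
Indole −: excludes Escherichia coli, Citrobacter koseri, Klebsiella oxytoca — 7 left.
arginine dihydrolase −: excludes Enterobacter cloacae — 6 left.
MR −: excludes Shigella sonnei, Citrobacter freundii, Hafnia alvei — 3 left.
Still consistent: Klebsiella aerogenes, Klebsiella pneumoniae, Serratia marcescens.

3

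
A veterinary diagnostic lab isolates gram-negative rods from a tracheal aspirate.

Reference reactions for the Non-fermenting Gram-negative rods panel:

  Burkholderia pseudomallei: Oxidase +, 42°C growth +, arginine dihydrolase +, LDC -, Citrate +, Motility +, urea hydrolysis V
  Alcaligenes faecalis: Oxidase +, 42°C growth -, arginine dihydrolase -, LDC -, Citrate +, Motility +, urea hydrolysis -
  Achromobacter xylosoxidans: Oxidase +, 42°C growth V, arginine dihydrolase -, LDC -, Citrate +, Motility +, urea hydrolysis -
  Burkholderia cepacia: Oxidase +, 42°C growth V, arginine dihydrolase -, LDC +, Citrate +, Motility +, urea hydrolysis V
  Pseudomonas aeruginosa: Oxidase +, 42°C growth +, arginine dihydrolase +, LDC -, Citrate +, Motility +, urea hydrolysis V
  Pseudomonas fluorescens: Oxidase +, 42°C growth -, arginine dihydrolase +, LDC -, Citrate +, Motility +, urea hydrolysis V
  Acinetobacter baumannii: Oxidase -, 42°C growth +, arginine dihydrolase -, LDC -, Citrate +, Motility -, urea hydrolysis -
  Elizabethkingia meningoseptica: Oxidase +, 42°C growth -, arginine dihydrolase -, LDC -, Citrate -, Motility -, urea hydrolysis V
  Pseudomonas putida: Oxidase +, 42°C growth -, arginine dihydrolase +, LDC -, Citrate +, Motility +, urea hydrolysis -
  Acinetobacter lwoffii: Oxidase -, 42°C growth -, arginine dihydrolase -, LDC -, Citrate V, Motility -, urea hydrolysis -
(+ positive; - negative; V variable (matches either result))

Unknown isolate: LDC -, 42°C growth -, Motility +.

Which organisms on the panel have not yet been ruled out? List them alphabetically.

Motility +: excludes Acinetobacter baumannii, Elizabethkingia meningoseptica, Acinetobacter lwoffii — 7 left.
42°C growth -: excludes Burkholderia pseudomallei, Pseudomonas aeruginosa — 5 left.
LDC -: excludes Burkholderia cepacia — 4 left.

Achromobacter xylosoxidans, Alcaligenes faecalis, Pseudomonas fluorescens, Pseudomonas putida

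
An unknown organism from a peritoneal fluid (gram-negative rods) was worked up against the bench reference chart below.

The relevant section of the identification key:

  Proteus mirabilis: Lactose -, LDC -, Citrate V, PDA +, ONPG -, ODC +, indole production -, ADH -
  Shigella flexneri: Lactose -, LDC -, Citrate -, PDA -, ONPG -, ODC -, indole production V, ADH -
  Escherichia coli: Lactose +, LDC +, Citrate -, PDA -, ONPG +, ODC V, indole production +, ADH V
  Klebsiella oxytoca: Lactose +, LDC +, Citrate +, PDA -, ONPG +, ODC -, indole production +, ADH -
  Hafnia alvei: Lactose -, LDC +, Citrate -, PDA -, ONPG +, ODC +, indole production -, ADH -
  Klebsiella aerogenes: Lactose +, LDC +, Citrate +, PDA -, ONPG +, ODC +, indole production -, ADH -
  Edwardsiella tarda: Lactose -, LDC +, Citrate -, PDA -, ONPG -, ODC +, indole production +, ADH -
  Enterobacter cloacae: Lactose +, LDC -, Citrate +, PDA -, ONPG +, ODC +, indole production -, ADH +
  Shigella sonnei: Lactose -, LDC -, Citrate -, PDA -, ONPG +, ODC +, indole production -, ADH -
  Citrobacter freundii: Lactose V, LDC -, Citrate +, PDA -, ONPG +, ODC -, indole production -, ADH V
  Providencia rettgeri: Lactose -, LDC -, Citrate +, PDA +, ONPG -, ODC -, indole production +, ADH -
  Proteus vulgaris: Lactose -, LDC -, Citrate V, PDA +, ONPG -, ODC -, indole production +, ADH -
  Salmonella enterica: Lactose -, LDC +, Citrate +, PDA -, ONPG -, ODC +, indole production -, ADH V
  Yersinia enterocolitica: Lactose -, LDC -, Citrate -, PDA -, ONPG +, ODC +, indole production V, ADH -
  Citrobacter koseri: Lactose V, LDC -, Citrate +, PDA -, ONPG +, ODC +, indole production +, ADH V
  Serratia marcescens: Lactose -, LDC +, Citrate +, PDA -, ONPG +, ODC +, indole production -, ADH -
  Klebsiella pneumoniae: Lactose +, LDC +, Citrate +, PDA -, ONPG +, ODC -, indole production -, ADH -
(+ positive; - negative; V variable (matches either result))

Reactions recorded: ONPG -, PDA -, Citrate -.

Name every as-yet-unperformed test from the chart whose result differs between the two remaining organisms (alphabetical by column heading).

LDC, ODC

ONPG -: excludes 11 organisms — 6 left.
PDA -: excludes Proteus mirabilis, Providencia rettgeri, Proteus vulgaris — 3 left.
Citrate -: excludes Salmonella enterica — 2 left.
Two candidates remain: Edwardsiella tarda and Shigella flexneri.
  Lactose: - vs - — same for both, does not separate.
  LDC: Edwardsiella tarda +, Shigella flexneri - — discriminates.
  ODC: Edwardsiella tarda +, Shigella flexneri - — discriminates.
  indole production: + vs V — variable for at least one, does not separate.
  ADH: - vs - — same for both, does not separate.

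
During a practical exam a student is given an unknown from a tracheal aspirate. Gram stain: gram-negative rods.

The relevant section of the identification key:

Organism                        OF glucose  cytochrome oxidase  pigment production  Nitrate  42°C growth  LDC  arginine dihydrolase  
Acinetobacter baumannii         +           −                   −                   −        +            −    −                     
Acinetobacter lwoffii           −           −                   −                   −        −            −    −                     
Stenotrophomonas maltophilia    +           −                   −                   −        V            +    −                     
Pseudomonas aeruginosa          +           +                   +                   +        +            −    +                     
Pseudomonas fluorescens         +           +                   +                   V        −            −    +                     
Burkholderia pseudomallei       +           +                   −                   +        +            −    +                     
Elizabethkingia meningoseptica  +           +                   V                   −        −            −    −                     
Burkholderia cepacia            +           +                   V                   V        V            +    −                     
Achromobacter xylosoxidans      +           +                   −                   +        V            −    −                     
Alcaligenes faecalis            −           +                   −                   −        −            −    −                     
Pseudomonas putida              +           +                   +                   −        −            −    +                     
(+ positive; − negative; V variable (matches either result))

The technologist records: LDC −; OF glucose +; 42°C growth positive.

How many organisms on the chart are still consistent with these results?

OF glucose +: excludes Acinetobacter lwoffii, Alcaligenes faecalis — 9 left.
LDC −: excludes Stenotrophomonas maltophilia, Burkholderia cepacia — 7 left.
42°C growth +: excludes Pseudomonas fluorescens, Elizabethkingia meningoseptica, Pseudomonas putida — 4 left.
Still consistent: Achromobacter xylosoxidans, Acinetobacter baumannii, Burkholderia pseudomallei, Pseudomonas aeruginosa.

4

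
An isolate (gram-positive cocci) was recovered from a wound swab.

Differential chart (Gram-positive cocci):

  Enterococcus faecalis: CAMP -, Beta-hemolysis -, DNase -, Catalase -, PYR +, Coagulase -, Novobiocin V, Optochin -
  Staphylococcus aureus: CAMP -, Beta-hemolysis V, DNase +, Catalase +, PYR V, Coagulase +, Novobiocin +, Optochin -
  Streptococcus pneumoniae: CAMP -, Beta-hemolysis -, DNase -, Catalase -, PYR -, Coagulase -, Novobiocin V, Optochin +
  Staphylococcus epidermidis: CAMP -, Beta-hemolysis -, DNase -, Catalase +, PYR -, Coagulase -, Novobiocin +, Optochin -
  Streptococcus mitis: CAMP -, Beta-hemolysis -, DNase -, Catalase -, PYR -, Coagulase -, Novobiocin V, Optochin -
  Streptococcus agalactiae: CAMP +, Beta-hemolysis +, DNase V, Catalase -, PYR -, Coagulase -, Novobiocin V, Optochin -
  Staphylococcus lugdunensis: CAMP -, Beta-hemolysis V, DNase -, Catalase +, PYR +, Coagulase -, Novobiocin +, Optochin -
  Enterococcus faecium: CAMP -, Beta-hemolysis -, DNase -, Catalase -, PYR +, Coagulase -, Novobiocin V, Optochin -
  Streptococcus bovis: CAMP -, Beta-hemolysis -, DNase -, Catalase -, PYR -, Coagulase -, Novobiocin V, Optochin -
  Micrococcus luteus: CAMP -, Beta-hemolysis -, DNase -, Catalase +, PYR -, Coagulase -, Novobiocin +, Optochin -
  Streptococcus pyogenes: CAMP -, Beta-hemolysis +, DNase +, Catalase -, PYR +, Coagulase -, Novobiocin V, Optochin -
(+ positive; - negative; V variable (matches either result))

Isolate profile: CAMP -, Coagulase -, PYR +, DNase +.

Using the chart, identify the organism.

Streptococcus pyogenes

CAMP -: excludes Streptococcus agalactiae — 10 left.
Coagulase -: excludes Staphylococcus aureus — 9 left.
DNase +: excludes 8 organisms — 1 left.
PYR +: the one remaining candidate is consistent.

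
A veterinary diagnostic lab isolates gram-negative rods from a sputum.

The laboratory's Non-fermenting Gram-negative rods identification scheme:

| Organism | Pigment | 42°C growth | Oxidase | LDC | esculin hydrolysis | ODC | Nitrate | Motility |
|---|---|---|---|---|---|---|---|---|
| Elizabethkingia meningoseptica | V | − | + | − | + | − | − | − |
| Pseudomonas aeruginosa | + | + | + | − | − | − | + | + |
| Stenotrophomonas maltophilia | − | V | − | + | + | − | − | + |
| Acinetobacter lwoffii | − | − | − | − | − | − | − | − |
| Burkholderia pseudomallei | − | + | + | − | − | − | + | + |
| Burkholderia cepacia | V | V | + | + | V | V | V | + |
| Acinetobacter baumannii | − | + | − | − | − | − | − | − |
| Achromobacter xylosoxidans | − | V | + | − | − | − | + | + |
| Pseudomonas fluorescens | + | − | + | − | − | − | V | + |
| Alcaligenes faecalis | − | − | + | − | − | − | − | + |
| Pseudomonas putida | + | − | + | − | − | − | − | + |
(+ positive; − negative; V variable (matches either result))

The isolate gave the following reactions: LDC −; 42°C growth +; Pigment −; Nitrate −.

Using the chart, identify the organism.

Acinetobacter baumannii

42°C growth +: excludes 5 organisms — 6 left.
Nitrate −: excludes Pseudomonas aeruginosa, Burkholderia pseudomallei, Achromobacter xylosoxidans — 3 left.
LDC −: excludes Stenotrophomonas maltophilia, Burkholderia cepacia — 1 left.
Pigment −: the one remaining candidate is consistent.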